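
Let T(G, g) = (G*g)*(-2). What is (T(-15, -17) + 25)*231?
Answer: -112035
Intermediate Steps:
T(G, g) = -2*G*g
(T(-15, -17) + 25)*231 = (-2*(-15)*(-17) + 25)*231 = (-510 + 25)*231 = -485*231 = -112035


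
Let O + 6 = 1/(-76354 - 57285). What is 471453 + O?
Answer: 63003705632/133639 ≈ 4.7145e+5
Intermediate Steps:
O = -801835/133639 (O = -6 + 1/(-76354 - 57285) = -6 + 1/(-133639) = -6 - 1/133639 = -801835/133639 ≈ -6.0000)
471453 + O = 471453 - 801835/133639 = 63003705632/133639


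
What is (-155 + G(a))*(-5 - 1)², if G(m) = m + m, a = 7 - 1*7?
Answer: -5580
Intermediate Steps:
a = 0 (a = 7 - 7 = 0)
G(m) = 2*m
(-155 + G(a))*(-5 - 1)² = (-155 + 2*0)*(-5 - 1)² = (-155 + 0)*(-6)² = -155*36 = -5580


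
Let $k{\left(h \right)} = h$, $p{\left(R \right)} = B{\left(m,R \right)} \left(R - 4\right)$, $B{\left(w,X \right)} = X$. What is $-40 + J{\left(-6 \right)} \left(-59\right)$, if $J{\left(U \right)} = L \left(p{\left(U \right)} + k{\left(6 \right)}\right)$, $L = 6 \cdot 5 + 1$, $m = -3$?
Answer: $-120754$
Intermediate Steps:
$p{\left(R \right)} = R \left(-4 + R\right)$ ($p{\left(R \right)} = R \left(R - 4\right) = R \left(-4 + R\right)$)
$L = 31$ ($L = 30 + 1 = 31$)
$J{\left(U \right)} = 186 + 31 U \left(-4 + U\right)$ ($J{\left(U \right)} = 31 \left(U \left(-4 + U\right) + 6\right) = 31 \left(6 + U \left(-4 + U\right)\right) = 186 + 31 U \left(-4 + U\right)$)
$-40 + J{\left(-6 \right)} \left(-59\right) = -40 + \left(186 + 31 \left(-6\right) \left(-4 - 6\right)\right) \left(-59\right) = -40 + \left(186 + 31 \left(-6\right) \left(-10\right)\right) \left(-59\right) = -40 + \left(186 + 1860\right) \left(-59\right) = -40 + 2046 \left(-59\right) = -40 - 120714 = -120754$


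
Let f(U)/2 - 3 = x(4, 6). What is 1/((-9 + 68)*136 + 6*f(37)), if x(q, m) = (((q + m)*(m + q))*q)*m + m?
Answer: 1/36932 ≈ 2.7077e-5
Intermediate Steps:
x(q, m) = m + m*q*(m + q)² (x(q, m) = (((m + q)*(m + q))*q)*m + m = ((m + q)²*q)*m + m = (q*(m + q)²)*m + m = m*q*(m + q)² + m = m + m*q*(m + q)²)
f(U) = 4818 (f(U) = 6 + 2*(6*(1 + 4*(6 + 4)²)) = 6 + 2*(6*(1 + 4*10²)) = 6 + 2*(6*(1 + 4*100)) = 6 + 2*(6*(1 + 400)) = 6 + 2*(6*401) = 6 + 2*2406 = 6 + 4812 = 4818)
1/((-9 + 68)*136 + 6*f(37)) = 1/((-9 + 68)*136 + 6*4818) = 1/(59*136 + 28908) = 1/(8024 + 28908) = 1/36932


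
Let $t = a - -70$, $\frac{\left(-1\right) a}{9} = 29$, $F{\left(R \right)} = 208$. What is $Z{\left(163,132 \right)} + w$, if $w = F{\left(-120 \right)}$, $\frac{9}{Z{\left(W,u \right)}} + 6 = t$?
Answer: $\frac{40967}{197} \approx 207.95$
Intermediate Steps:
$a = -261$ ($a = \left(-9\right) 29 = -261$)
$t = -191$ ($t = -261 - -70 = -261 + 70 = -191$)
$Z{\left(W,u \right)} = - \frac{9}{197}$ ($Z{\left(W,u \right)} = \frac{9}{-6 - 191} = \frac{9}{-197} = 9 \left(- \frac{1}{197}\right) = - \frac{9}{197}$)
$w = 208$
$Z{\left(163,132 \right)} + w = - \frac{9}{197} + 208 = \frac{40967}{197}$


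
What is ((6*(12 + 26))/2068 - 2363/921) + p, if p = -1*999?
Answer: -476850017/476157 ≈ -1001.5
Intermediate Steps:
p = -999
((6*(12 + 26))/2068 - 2363/921) + p = ((6*(12 + 26))/2068 - 2363/921) - 999 = ((6*38)*(1/2068) - 2363*1/921) - 999 = (228*(1/2068) - 2363/921) - 999 = (57/517 - 2363/921) - 999 = -1169174/476157 - 999 = -476850017/476157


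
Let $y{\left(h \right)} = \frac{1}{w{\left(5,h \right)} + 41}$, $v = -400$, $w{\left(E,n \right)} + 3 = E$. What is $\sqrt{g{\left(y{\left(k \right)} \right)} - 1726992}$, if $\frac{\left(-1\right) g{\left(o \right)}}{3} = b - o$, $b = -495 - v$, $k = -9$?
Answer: $\frac{3 i \sqrt{354742346}}{43} \approx 1314.0 i$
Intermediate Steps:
$w{\left(E,n \right)} = -3 + E$
$b = -95$ ($b = -495 - -400 = -495 + 400 = -95$)
$y{\left(h \right)} = \frac{1}{43}$ ($y{\left(h \right)} = \frac{1}{\left(-3 + 5\right) + 41} = \frac{1}{2 + 41} = \frac{1}{43}$)
$g{\left(o \right)} = 285 + 3 o$ ($g{\left(o \right)} = - 3 \left(-95 - o\right) = 285 + 3 o$)
$\sqrt{g{\left(y{\left(k \right)} \right)} - 1726992} = \sqrt{\left(285 + 3 \cdot \frac{1}{43}\right) - 1726992} = \sqrt{\left(285 + \frac{3}{43}\right) - 1726992} = \sqrt{\frac{12258}{43} - 1726992} = \sqrt{- \frac{74248398}{43}} = \frac{3 i \sqrt{354742346}}{43}$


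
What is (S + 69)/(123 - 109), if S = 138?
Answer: 207/14 ≈ 14.786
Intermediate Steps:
(S + 69)/(123 - 109) = (138 + 69)/(123 - 109) = 207/14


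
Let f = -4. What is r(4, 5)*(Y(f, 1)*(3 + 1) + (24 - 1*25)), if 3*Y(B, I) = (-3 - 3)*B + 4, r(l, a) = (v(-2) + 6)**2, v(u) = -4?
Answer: 436/3 ≈ 145.33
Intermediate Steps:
r(l, a) = 4 (r(l, a) = (-4 + 6)**2 = 2**2 = 4)
Y(B, I) = 4/3 - 2*B (Y(B, I) = ((-3 - 3)*B + 4)/3 = (-6*B + 4)/3 = (4 - 6*B)/3 = 4/3 - 2*B)
r(4, 5)*(Y(f, 1)*(3 + 1) + (24 - 1*25)) = 4*((4/3 - 2*(-4))*(3 + 1) + (24 - 1*25)) = 4*((4/3 + 8)*4 + (24 - 25)) = 4*((28/3)*4 - 1) = 4*(112/3 - 1) = 4*(109/3) = 436/3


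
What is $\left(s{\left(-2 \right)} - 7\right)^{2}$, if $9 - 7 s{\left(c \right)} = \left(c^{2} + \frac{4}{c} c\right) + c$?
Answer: $\frac{2116}{49} \approx 43.184$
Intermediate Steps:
$s{\left(c \right)} = \frac{5}{7} - \frac{c}{7} - \frac{c^{2}}{7}$ ($s{\left(c \right)} = \frac{9}{7} - \frac{\left(c^{2} + \frac{4}{c} c\right) + c}{7} = \frac{9}{7} - \frac{\left(c^{2} + 4\right) + c}{7} = \frac{9}{7} - \frac{\left(4 + c^{2}\right) + c}{7} = \frac{9}{7} - \frac{4 + c + c^{2}}{7} = \frac{9}{7} - \left(\frac{4}{7} + \frac{c}{7} + \frac{c^{2}}{7}\right) = \frac{5}{7} - \frac{c}{7} - \frac{c^{2}}{7}$)
$\left(s{\left(-2 \right)} - 7\right)^{2} = \left(\left(\frac{5}{7} - - \frac{2}{7} - \frac{\left(-2\right)^{2}}{7}\right) - 7\right)^{2} = \left(\left(\frac{5}{7} + \frac{2}{7} - \frac{4}{7}\right) - 7\right)^{2} = \left(\frac{3}{7} - 7\right)^{2} = \left(- \frac{46}{7}\right)^{2} = \frac{2116}{49}$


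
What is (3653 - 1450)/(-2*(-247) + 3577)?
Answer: 2203/4071 ≈ 0.54114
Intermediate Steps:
(3653 - 1450)/(-2*(-247) + 3577) = 2203/(494 + 3577) = 2203/4071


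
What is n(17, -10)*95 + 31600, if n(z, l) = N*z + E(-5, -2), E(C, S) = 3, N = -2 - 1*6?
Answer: 18965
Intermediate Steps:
N = -8 (N = -2 - 6 = -8)
n(z, l) = 3 - 8*z (n(z, l) = -8*z + 3 = 3 - 8*z)
n(17, -10)*95 + 31600 = (3 - 8*17)*95 + 31600 = (3 - 136)*95 + 31600 = -133*95 + 31600 = -12635 + 31600 = 18965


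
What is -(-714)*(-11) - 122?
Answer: -7976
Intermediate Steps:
-(-714)*(-11) - 122 = -119*66 - 122 = -7854 - 122 = -7976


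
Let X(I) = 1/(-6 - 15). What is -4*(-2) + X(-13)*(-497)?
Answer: 95/3 ≈ 31.667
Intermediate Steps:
X(I) = -1/21 (X(I) = 1/(-21) = -1/21)
-4*(-2) + X(-13)*(-497) = -4*(-2) - 1/21*(-497) = 8 + 71/3 = 95/3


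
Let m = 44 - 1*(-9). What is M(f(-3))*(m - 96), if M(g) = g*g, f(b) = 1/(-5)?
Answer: -43/25 ≈ -1.7200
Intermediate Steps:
f(b) = -⅕
M(g) = g²
m = 53 (m = 44 + 9 = 53)
M(f(-3))*(m - 96) = (-⅕)²*(53 - 96) = (1/25)*(-43) = -43/25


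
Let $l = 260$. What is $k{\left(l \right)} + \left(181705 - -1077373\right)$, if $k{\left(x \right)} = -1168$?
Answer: $1257910$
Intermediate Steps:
$k{\left(l \right)} + \left(181705 - -1077373\right) = -1168 + \left(181705 - -1077373\right) = -1168 + \left(181705 + 1077373\right) = -1168 + 1259078 = 1257910$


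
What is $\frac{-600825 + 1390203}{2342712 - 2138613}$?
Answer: $\frac{263126}{68033} \approx 3.8676$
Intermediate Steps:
$\frac{-600825 + 1390203}{2342712 - 2138613} = \frac{789378}{2342712 - 2138613} = \frac{789378}{204099} = 789378 \cdot \frac{1}{204099} = \frac{263126}{68033}$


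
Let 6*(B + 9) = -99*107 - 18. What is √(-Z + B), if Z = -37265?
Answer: 5*√5678/2 ≈ 188.38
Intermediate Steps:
B = -3555/2 (B = -9 + (-99*107 - 18)/6 = -9 + (-10593 - 18)/6 = -9 + (⅙)*(-10611) = -9 - 3537/2 = -3555/2 ≈ -1777.5)
√(-Z + B) = √(-1*(-37265) - 3555/2) = √(37265 - 3555/2) = √(70975/2) = 5*√5678/2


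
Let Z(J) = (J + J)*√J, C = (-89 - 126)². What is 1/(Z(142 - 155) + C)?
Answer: 46225/2136759413 + 26*I*√13/2136759413 ≈ 2.1633e-5 + 4.3872e-8*I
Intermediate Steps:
C = 46225 (C = (-215)² = 46225)
Z(J) = 2*J^(3/2) (Z(J) = (2*J)*√J = 2*J^(3/2))
1/(Z(142 - 155) + C) = 1/(2*(142 - 155)^(3/2) + 46225) = 1/(2*(-13)^(3/2) + 46225) = 1/(2*(-13*I*√13) + 46225) = 1/(-26*I*√13 + 46225) = 1/(46225 - 26*I*√13)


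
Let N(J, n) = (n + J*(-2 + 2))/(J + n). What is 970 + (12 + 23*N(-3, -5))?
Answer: 7971/8 ≈ 996.38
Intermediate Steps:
N(J, n) = n/(J + n) (N(J, n) = (n + J*0)/(J + n) = (n + 0)/(J + n) = n/(J + n))
970 + (12 + 23*N(-3, -5)) = 970 + (12 + 23*(-5/(-3 - 5))) = 970 + (12 + 23*(-5/(-8))) = 970 + (12 + 23*(-5*(-1/8))) = 970 + (12 + 23*(5/8)) = 970 + (12 + 115/8) = 970 + 211/8 = 7971/8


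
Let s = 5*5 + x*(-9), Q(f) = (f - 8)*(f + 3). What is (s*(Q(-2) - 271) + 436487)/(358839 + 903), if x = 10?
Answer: 75792/59957 ≈ 1.2641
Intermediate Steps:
Q(f) = (-8 + f)*(3 + f)
s = -65 (s = 5*5 + 10*(-9) = 25 - 90 = -65)
(s*(Q(-2) - 271) + 436487)/(358839 + 903) = (-65*((-24 + (-2)**2 - 5*(-2)) - 271) + 436487)/(358839 + 903) = (-65*((-24 + 4 + 10) - 271) + 436487)/359742 = (-65*(-10 - 271) + 436487)*(1/359742) = (-65*(-281) + 436487)*(1/359742) = (18265 + 436487)*(1/359742) = 454752*(1/359742) = 75792/59957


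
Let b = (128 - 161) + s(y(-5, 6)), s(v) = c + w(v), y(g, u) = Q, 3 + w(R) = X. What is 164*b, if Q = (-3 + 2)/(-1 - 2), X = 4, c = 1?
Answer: -5084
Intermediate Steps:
w(R) = 1 (w(R) = -3 + 4 = 1)
Q = ⅓ (Q = -1/(-3) = -1*(-⅓) = ⅓ ≈ 0.33333)
y(g, u) = ⅓
s(v) = 2 (s(v) = 1 + 1 = 2)
b = -31 (b = (128 - 161) + 2 = -33 + 2 = -31)
164*b = 164*(-31) = -5084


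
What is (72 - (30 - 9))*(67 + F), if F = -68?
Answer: -51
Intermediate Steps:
(72 - (30 - 9))*(67 + F) = (72 - (30 - 9))*(67 - 68) = (72 - 1*21)*(-1) = (72 - 21)*(-1) = 51*(-1) = -51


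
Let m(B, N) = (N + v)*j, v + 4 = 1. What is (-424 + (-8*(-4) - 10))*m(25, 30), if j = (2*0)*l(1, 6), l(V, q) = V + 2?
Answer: 0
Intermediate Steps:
v = -3 (v = -4 + 1 = -3)
l(V, q) = 2 + V
j = 0 (j = (2*0)*(2 + 1) = 0*3 = 0)
m(B, N) = 0 (m(B, N) = (N - 3)*0 = (-3 + N)*0 = 0)
(-424 + (-8*(-4) - 10))*m(25, 30) = (-424 + (-8*(-4) - 10))*0 = (-424 + (32 - 10))*0 = (-424 + 22)*0 = -402*0 = 0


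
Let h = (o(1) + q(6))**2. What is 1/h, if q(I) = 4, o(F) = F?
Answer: 1/25 ≈ 0.040000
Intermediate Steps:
h = 25 (h = (1 + 4)**2 = 5**2 = 25)
1/h = 1/25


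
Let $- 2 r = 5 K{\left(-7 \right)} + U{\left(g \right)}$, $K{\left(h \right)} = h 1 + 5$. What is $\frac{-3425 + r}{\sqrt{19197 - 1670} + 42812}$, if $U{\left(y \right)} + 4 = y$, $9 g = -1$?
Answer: $- \frac{1316961338}{16495648353} + \frac{61523 \sqrt{17527}}{32991296706} \approx -0.07959$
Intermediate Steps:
$g = - \frac{1}{9}$ ($g = \frac{1}{9} \left(-1\right) = - \frac{1}{9} \approx -0.11111$)
$U{\left(y \right)} = -4 + y$
$K{\left(h \right)} = 5 + h$ ($K{\left(h \right)} = h + 5 = 5 + h$)
$r = \frac{127}{18}$ ($r = - \frac{5 \left(5 - 7\right) - \frac{37}{9}}{2} = - \frac{5 \left(-2\right) - \frac{37}{9}}{2} = - \frac{-10 - \frac{37}{9}}{2} = \left(- \frac{1}{2}\right) \left(- \frac{127}{9}\right) = \frac{127}{18} \approx 7.0556$)
$\frac{-3425 + r}{\sqrt{19197 - 1670} + 42812} = \frac{-3425 + \frac{127}{18}}{\sqrt{19197 - 1670} + 42812} = - \frac{61523}{18 \left(\sqrt{19197 - 1670} + 42812\right)} = - \frac{61523}{18 \left(\sqrt{17527} + 42812\right)} = - \frac{61523}{18 \left(42812 + \sqrt{17527}\right)}$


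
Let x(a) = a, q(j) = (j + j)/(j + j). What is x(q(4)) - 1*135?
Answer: -134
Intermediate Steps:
q(j) = 1 (q(j) = (2*j)/((2*j)) = (2*j)*(1/(2*j)) = 1)
x(q(4)) - 1*135 = 1 - 1*135 = 1 - 135 = -134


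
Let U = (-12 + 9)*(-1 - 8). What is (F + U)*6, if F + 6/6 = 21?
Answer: 282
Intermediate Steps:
F = 20 (F = -1 + 21 = 20)
U = 27 (U = -3*(-9) = 27)
(F + U)*6 = (20 + 27)*6 = 47*6 = 282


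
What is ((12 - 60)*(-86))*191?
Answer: 788448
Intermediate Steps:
((12 - 60)*(-86))*191 = -48*(-86)*191 = 4128*191 = 788448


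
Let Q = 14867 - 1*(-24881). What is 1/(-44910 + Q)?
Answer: -1/5162 ≈ -0.00019372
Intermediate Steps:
Q = 39748 (Q = 14867 + 24881 = 39748)
1/(-44910 + Q) = 1/(-44910 + 39748) = 1/(-5162) = -1/5162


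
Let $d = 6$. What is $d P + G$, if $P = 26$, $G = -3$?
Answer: $153$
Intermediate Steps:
$d P + G = 6 \cdot 26 - 3 = 156 - 3 = 153$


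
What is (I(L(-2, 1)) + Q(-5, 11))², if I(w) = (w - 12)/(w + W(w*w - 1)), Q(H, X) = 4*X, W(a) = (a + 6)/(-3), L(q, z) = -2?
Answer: 54756/25 ≈ 2190.2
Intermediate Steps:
W(a) = -2 - a/3 (W(a) = (6 + a)*(-⅓) = -2 - a/3)
I(w) = (-12 + w)/(-5/3 + w - w²/3) (I(w) = (w - 12)/(w + (-2 - (w*w - 1)/3)) = (-12 + w)/(w + (-2 - (w² - 1)/3)) = (-12 + w)/(w + (-2 - (-1 + w²)/3)) = (-12 + w)/(w + (-2 + (⅓ - w²/3))) = (-12 + w)/(w + (-5/3 - w²/3)) = (-12 + w)/(-5/3 + w - w²/3))
(I(L(-2, 1)) + Q(-5, 11))² = (3*(12 - 1*(-2))/(5 + (-2)² - 3*(-2)) + 4*11)² = (3*(12 + 2)/(5 + 4 + 6) + 44)² = (3*14/15 + 44)² = (3*(1/15)*14 + 44)² = (14/5 + 44)² = (234/5)² = 54756/25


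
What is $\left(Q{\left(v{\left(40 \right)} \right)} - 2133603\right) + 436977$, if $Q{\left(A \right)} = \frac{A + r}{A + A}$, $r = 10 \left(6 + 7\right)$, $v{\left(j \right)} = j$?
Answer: $- \frac{13572991}{8} \approx -1.6966 \cdot 10^{6}$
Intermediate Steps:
$r = 130$ ($r = 10 \cdot 13 = 130$)
$Q{\left(A \right)} = \frac{130 + A}{2 A}$ ($Q{\left(A \right)} = \frac{A + 130}{A + A} = \frac{130 + A}{2 A}$)
$\left(Q{\left(v{\left(40 \right)} \right)} - 2133603\right) + 436977 = \left(\frac{130 + 40}{2 \cdot 40} - 2133603\right) + 436977 = \left(\frac{1}{2} \cdot \frac{1}{40} \cdot 170 - 2133603\right) + 436977 = \left(\frac{17}{8} - 2133603\right) + 436977 = - \frac{17068807}{8} + 436977 = - \frac{13572991}{8}$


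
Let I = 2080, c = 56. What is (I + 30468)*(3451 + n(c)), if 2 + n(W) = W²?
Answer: 214328580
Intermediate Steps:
n(W) = -2 + W²
(I + 30468)*(3451 + n(c)) = (2080 + 30468)*(3451 + (-2 + 56²)) = 32548*(3451 + (-2 + 3136)) = 32548*(3451 + 3134) = 32548*6585 = 214328580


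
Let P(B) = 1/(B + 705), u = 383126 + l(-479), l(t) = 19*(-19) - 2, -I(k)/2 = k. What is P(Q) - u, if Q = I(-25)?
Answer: -288986064/755 ≈ -3.8276e+5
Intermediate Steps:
I(k) = -2*k
Q = 50 (Q = -2*(-25) = 50)
l(t) = -363 (l(t) = -361 - 2 = -363)
u = 382763 (u = 383126 - 363 = 382763)
P(B) = 1/(705 + B)
P(Q) - u = 1/(705 + 50) - 1*382763 = 1/755 - 382763 = -288986064/755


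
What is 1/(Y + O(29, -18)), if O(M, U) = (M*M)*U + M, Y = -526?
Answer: -1/15635 ≈ -6.3959e-5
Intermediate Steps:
O(M, U) = M + U*M² (O(M, U) = M²*U + M = U*M² + M = M + U*M²)
1/(Y + O(29, -18)) = 1/(-526 + 29*(1 + 29*(-18))) = 1/(-526 + 29*(1 - 522)) = 1/(-526 + 29*(-521)) = 1/(-526 - 15109) = 1/(-15635) = -1/15635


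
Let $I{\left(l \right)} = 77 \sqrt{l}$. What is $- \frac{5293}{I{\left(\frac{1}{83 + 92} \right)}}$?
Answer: $- \frac{26465 \sqrt{7}}{77} \approx -909.35$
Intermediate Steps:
$- \frac{5293}{I{\left(\frac{1}{83 + 92} \right)}} = - \frac{5293}{77 \sqrt{\frac{1}{83 + 92}}} = - \frac{5293}{77 \sqrt{\frac{1}{175}}} = - \frac{5293}{77 \frac{\sqrt{7}}{35}} = - \frac{5293}{\frac{11}{5} \sqrt{7}} = - 5293 \frac{5 \sqrt{7}}{77} = - \frac{26465 \sqrt{7}}{77}$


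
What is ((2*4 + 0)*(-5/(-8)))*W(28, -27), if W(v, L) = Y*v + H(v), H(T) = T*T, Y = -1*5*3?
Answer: 1820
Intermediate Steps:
Y = -15 (Y = -5*3 = -15)
H(T) = T**2
W(v, L) = v**2 - 15*v (W(v, L) = -15*v + v**2 = v**2 - 15*v)
((2*4 + 0)*(-5/(-8)))*W(28, -27) = ((2*4 + 0)*(-5/(-8)))*(28*(-15 + 28)) = ((8 + 0)*(-5*(-1/8)))*(28*13) = (8*(5/8))*364 = 5*364 = 1820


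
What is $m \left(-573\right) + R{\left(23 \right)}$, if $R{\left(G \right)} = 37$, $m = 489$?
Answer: $-280160$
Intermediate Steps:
$m \left(-573\right) + R{\left(23 \right)} = 489 \left(-573\right) + 37 = -280197 + 37 = -280160$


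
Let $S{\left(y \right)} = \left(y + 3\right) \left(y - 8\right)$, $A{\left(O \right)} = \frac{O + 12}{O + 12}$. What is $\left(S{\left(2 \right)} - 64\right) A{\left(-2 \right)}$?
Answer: $-94$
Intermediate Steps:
$A{\left(O \right)} = 1$ ($A{\left(O \right)} = \frac{12 + O}{12 + O} = 1$)
$S{\left(y \right)} = \left(-8 + y\right) \left(3 + y\right)$ ($S{\left(y \right)} = \left(3 + y\right) \left(-8 + y\right) = \left(-8 + y\right) \left(3 + y\right)$)
$\left(S{\left(2 \right)} - 64\right) A{\left(-2 \right)} = \left(\left(-24 + 2^{2} - 10\right) - 64\right) 1 = \left(\left(-24 + 4 - 10\right) - 64\right) 1 = \left(-30 - 64\right) 1 = \left(-94\right) 1 = -94$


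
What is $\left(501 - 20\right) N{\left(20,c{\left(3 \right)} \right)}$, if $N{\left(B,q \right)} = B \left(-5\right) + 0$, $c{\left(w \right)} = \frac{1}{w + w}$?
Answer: $-48100$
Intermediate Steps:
$c{\left(w \right)} = \frac{1}{2 w}$
$N{\left(B,q \right)} = - 5 B$ ($N{\left(B,q \right)} = - 5 B + 0 = - 5 B$)
$\left(501 - 20\right) N{\left(20,c{\left(3 \right)} \right)} = \left(501 - 20\right) \left(\left(-5\right) 20\right) = 481 \left(-100\right) = -48100$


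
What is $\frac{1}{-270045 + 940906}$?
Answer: $\frac{1}{670861} \approx 1.4906 \cdot 10^{-6}$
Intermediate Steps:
$\frac{1}{-270045 + 940906} = \frac{1}{670861}$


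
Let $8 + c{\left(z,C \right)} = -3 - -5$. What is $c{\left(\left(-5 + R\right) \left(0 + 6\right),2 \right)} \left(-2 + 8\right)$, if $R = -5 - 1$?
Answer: $-36$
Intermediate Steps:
$R = -6$
$c{\left(z,C \right)} = -6$ ($c{\left(z,C \right)} = -8 - -2 = -8 + \left(-3 + 5\right) = -8 + 2 = -6$)
$c{\left(\left(-5 + R\right) \left(0 + 6\right),2 \right)} \left(-2 + 8\right) = - 6 \left(-2 + 8\right) = \left(-6\right) 6 = -36$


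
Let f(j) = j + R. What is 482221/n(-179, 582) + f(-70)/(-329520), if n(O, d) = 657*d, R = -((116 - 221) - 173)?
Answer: 3308790211/2624997510 ≈ 1.2605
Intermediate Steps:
R = 278 (R = -(-105 - 173) = -1*(-278) = 278)
f(j) = 278 + j (f(j) = j + 278 = 278 + j)
482221/n(-179, 582) + f(-70)/(-329520) = 482221/((657*582)) + (278 - 70)/(-329520) = 482221/382374 + 208*(-1/329520) = 482221*(1/382374) - 13/20595 = 482221/382374 - 13/20595 = 3308790211/2624997510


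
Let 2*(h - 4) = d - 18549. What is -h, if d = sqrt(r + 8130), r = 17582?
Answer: 18541/2 - 2*sqrt(1607) ≈ 9190.3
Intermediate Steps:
d = 4*sqrt(1607) (d = sqrt(17582 + 8130) = sqrt(25712) = 4*sqrt(1607) ≈ 160.35)
h = -18541/2 + 2*sqrt(1607) (h = 4 + (4*sqrt(1607) - 18549)/2 = 4 + (-18549 + 4*sqrt(1607))/2 = 4 + (-18549/2 + 2*sqrt(1607)) = -18541/2 + 2*sqrt(1607) ≈ -9190.3)
-h = -(-18541/2 + 2*sqrt(1607)) = 18541/2 - 2*sqrt(1607)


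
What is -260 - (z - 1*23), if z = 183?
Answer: -420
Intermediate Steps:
-260 - (z - 1*23) = -260 - (183 - 1*23) = -260 - (183 - 23) = -260 - 1*160 = -260 - 160 = -420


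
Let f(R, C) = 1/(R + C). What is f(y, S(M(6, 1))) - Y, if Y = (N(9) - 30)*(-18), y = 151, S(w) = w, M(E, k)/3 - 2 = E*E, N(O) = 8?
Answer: -104939/265 ≈ -396.00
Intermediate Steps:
M(E, k) = 6 + 3*E² (M(E, k) = 6 + 3*(E*E) = 6 + 3*E²)
Y = 396 (Y = (8 - 30)*(-18) = -22*(-18) = 396)
f(R, C) = 1/(C + R)
f(y, S(M(6, 1))) - Y = 1/((6 + 3*6²) + 151) - 1*396 = 1/((6 + 3*36) + 151) - 396 = 1/((6 + 108) + 151) - 396 = 1/(114 + 151) - 396 = 1/265 - 396 = -104939/265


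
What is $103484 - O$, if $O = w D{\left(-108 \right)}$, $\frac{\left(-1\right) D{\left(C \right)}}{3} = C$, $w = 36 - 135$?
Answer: $135560$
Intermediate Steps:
$w = -99$ ($w = 36 - 135 = -99$)
$D{\left(C \right)} = - 3 C$
$O = -32076$ ($O = - 99 \left(\left(-3\right) \left(-108\right)\right) = \left(-99\right) 324 = -32076$)
$103484 - O = 103484 - -32076 = 103484 + 32076 = 135560$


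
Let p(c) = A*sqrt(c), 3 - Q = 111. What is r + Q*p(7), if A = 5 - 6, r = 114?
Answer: 114 + 108*sqrt(7) ≈ 399.74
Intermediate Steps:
A = -1
Q = -108 (Q = 3 - 1*111 = 3 - 111 = -108)
p(c) = -sqrt(c)
r + Q*p(7) = 114 - (-108)*sqrt(7) = 114 + 108*sqrt(7)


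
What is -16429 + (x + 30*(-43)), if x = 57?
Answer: -17662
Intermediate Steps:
-16429 + (x + 30*(-43)) = -16429 + (57 + 30*(-43)) = -16429 + (57 - 1290) = -16429 - 1233 = -17662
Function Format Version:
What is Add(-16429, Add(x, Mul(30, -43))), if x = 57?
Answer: -17662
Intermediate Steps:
Add(-16429, Add(x, Mul(30, -43))) = Add(-16429, Add(57, Mul(30, -43))) = Add(-16429, Add(57, -1290)) = Add(-16429, -1233) = -17662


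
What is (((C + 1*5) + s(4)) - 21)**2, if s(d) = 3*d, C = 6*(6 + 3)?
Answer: 2500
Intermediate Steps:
C = 54 (C = 6*9 = 54)
(((C + 1*5) + s(4)) - 21)**2 = (((54 + 1*5) + 3*4) - 21)**2 = (((54 + 5) + 12) - 21)**2 = ((59 + 12) - 21)**2 = (71 - 21)**2 = 50**2 = 2500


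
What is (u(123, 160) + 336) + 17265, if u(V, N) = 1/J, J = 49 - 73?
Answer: 422423/24 ≈ 17601.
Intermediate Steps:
J = -24
u(V, N) = -1/24 (u(V, N) = 1/(-24) = -1/24)
(u(123, 160) + 336) + 17265 = (-1/24 + 336) + 17265 = 8063/24 + 17265 = 422423/24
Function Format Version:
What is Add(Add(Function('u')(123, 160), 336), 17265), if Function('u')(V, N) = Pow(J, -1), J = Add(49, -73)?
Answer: Rational(422423, 24) ≈ 17601.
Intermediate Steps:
J = -24
Function('u')(V, N) = Rational(-1, 24) (Function('u')(V, N) = Pow(-24, -1) = Rational(-1, 24))
Add(Add(Function('u')(123, 160), 336), 17265) = Add(Add(Rational(-1, 24), 336), 17265) = Add(Rational(8063, 24), 17265) = Rational(422423, 24)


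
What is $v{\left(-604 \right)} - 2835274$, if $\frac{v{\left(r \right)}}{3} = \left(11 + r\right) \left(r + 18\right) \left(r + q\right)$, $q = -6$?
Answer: $-638756614$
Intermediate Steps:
$v{\left(r \right)} = 3 \left(-6 + r\right) \left(11 + r\right) \left(18 + r\right)$ ($v{\left(r \right)} = 3 \left(11 + r\right) \left(r + 18\right) \left(r - 6\right) = 3 \left(11 + r\right) \left(18 + r\right) \left(-6 + r\right) = 3 \left(11 + r\right) \left(-6 + r\right) \left(18 + r\right) = 3 \left(-6 + r\right) \left(11 + r\right) \left(18 + r\right)$)
$v{\left(-604 \right)} - 2835274 = \left(-3564 + 3 \left(-604\right)^{3} + 69 \left(-604\right)^{2} + 72 \left(-604\right)\right) - 2835274 = \left(-3564 + 3 \left(-220348864\right) + 69 \cdot 364816 - 43488\right) - 2835274 = \left(-3564 - 661046592 + 25172304 - 43488\right) - 2835274 = -635921340 - 2835274 = -638756614$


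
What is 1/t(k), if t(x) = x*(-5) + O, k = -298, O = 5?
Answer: 1/1495 ≈ 0.00066890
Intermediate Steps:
t(x) = 5 - 5*x (t(x) = x*(-5) + 5 = -5*x + 5 = 5 - 5*x)
1/t(k) = 1/(5 - 5*(-298)) = 1/(5 + 1490) = 1/1495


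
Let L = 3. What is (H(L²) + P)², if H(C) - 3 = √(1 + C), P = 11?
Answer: (14 + √10)² ≈ 294.54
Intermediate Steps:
H(C) = 3 + √(1 + C)
(H(L²) + P)² = ((3 + √(1 + 3²)) + 11)² = ((3 + √(1 + 9)) + 11)² = ((3 + √10) + 11)² = (14 + √10)²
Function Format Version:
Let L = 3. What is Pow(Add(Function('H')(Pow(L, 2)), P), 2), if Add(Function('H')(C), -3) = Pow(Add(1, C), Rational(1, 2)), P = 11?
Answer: Pow(Add(14, Pow(10, Rational(1, 2))), 2) ≈ 294.54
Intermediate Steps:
Function('H')(C) = Add(3, Pow(Add(1, C), Rational(1, 2)))
Pow(Add(Function('H')(Pow(L, 2)), P), 2) = Pow(Add(Add(3, Pow(Add(1, Pow(3, 2)), Rational(1, 2))), 11), 2) = Pow(Add(Add(3, Pow(Add(1, 9), Rational(1, 2))), 11), 2) = Pow(Add(Add(3, Pow(10, Rational(1, 2))), 11), 2) = Pow(Add(14, Pow(10, Rational(1, 2))), 2)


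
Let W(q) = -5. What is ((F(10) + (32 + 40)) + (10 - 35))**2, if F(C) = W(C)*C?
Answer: 9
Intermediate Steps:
F(C) = -5*C
((F(10) + (32 + 40)) + (10 - 35))**2 = ((-5*10 + (32 + 40)) + (10 - 35))**2 = ((-50 + 72) - 25)**2 = (22 - 25)**2 = (-3)**2 = 9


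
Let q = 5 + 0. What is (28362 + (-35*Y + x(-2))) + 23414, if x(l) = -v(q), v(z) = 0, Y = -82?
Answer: 54646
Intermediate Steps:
q = 5
x(l) = 0 (x(l) = -1*0 = 0)
(28362 + (-35*Y + x(-2))) + 23414 = (28362 + (-35*(-82) + 0)) + 23414 = (28362 + (2870 + 0)) + 23414 = (28362 + 2870) + 23414 = 31232 + 23414 = 54646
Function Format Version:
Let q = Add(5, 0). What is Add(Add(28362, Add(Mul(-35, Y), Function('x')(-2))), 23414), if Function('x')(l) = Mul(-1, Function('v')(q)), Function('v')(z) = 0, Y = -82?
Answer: 54646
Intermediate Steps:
q = 5
Function('x')(l) = 0 (Function('x')(l) = Mul(-1, 0) = 0)
Add(Add(28362, Add(Mul(-35, Y), Function('x')(-2))), 23414) = Add(Add(28362, Add(Mul(-35, -82), 0)), 23414) = Add(Add(28362, Add(2870, 0)), 23414) = Add(Add(28362, 2870), 23414) = Add(31232, 23414) = 54646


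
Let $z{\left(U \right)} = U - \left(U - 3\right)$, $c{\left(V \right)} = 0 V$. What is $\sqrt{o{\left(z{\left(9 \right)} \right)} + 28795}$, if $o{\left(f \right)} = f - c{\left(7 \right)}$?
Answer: $11 \sqrt{238} \approx 169.7$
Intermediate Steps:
$c{\left(V \right)} = 0$
$z{\left(U \right)} = 3$ ($z{\left(U \right)} = U - \left(-3 + U\right) = 3$)
$o{\left(f \right)} = f$ ($o{\left(f \right)} = f - 0 = f + 0 = f$)
$\sqrt{o{\left(z{\left(9 \right)} \right)} + 28795} = \sqrt{3 + 28795} = \sqrt{28798} = 11 \sqrt{238}$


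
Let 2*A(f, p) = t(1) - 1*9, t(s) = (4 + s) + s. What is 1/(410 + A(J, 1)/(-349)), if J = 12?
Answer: 698/286183 ≈ 0.0024390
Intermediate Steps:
t(s) = 4 + 2*s
A(f, p) = -3/2 (A(f, p) = ((4 + 2*1) - 1*9)/2 = ((4 + 2) - 9)/2 = (6 - 9)/2 = (½)*(-3) = -3/2)
1/(410 + A(J, 1)/(-349)) = 1/(410 - 3/2/(-349)) = 1/(410 - 3/2*(-1/349)) = 1/(410 + 3/698) = 1/(286183/698) = 698/286183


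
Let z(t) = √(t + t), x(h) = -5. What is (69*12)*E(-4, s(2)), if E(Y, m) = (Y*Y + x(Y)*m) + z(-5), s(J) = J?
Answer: 4968 + 828*I*√10 ≈ 4968.0 + 2618.4*I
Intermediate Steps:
z(t) = √2*√t (z(t) = √(2*t) = √2*√t)
E(Y, m) = Y² - 5*m + I*√10 (E(Y, m) = (Y*Y - 5*m) + √2*√(-5) = (Y² - 5*m) + √2*(I*√5) = (Y² - 5*m) + I*√10 = Y² - 5*m + I*√10)
(69*12)*E(-4, s(2)) = (69*12)*((-4)² - 5*2 + I*√10) = 828*(16 - 10 + I*√10) = 828*(6 + I*√10) = 4968 + 828*I*√10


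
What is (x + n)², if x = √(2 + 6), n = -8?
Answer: 72 - 32*√2 ≈ 26.745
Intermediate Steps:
x = 2*√2 (x = √8 = 2*√2 ≈ 2.8284)
(x + n)² = (2*√2 - 8)² = (-8 + 2*√2)²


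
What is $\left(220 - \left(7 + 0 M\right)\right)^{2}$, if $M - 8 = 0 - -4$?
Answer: $45369$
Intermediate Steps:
$M = 12$ ($M = 8 + \left(0 - -4\right) = 8 + \left(0 + 4\right) = 8 + 4 = 12$)
$\left(220 - \left(7 + 0 M\right)\right)^{2} = \left(220 + \left(0 \cdot 12 - 7\right)\right)^{2} = \left(220 + \left(0 - 7\right)\right)^{2} = \left(220 - 7\right)^{2} = 213^{2} = 45369$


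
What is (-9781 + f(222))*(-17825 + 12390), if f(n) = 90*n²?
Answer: -24054108865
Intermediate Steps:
(-9781 + f(222))*(-17825 + 12390) = (-9781 + 90*222²)*(-17825 + 12390) = (-9781 + 90*49284)*(-5435) = (-9781 + 4435560)*(-5435) = 4425779*(-5435) = -24054108865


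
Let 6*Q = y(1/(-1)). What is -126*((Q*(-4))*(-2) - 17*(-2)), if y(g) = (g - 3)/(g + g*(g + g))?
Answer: -3612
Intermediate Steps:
y(g) = (-3 + g)/(g + 2*g**2) (y(g) = (-3 + g)/(g + g*(2*g)) = (-3 + g)/(g + 2*g**2))
Q = -2/3 (Q = ((-3 + 1/(-1))/(((1/(-1)))*(1 + 2*(1/(-1)))))/6 = ((-3 + 1*(-1))/(((1*(-1)))*(1 + 2*(1*(-1)))))/6 = ((-3 - 1)/((-1)*(1 + 2*(-1))))/6 = (-1*(-4)/(1 - 2))/6 = (-1*(-4)/(-1))/6 = (-1*(-1)*(-4))/6 = (1/6)*(-4) = -2/3 ≈ -0.66667)
-126*((Q*(-4))*(-2) - 17*(-2)) = -126*(-2/3*(-4)*(-2) - 17*(-2)) = -126*((8/3)*(-2) + 34) = -126*(-16/3 + 34) = -126*86/3 = -3612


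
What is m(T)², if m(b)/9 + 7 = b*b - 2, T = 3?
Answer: 0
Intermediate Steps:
m(b) = -81 + 9*b² (m(b) = -63 + 9*(b*b - 2) = -63 + 9*(b² - 2) = -63 + 9*(-2 + b²) = -63 + (-18 + 9*b²) = -81 + 9*b²)
m(T)² = (-81 + 9*3²)² = (-81 + 9*9)² = (-81 + 81)² = 0² = 0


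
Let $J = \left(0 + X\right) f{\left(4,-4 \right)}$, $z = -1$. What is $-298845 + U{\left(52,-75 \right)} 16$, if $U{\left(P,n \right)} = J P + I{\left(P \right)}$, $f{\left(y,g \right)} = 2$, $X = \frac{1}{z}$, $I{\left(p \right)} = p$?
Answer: $-299677$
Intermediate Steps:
$X = -1$ ($X = \frac{1}{-1} = -1$)
$J = -2$ ($J = \left(0 - 1\right) 2 = \left(-1\right) 2 = -2$)
$U{\left(P,n \right)} = - P$ ($U{\left(P,n \right)} = - 2 P + P = - P$)
$-298845 + U{\left(52,-75 \right)} 16 = -298845 + \left(-1\right) 52 \cdot 16 = -298845 - 832 = -299677$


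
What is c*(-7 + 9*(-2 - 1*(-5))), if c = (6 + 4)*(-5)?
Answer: -1000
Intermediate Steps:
c = -50 (c = 10*(-5) = -50)
c*(-7 + 9*(-2 - 1*(-5))) = -50*(-7 + 9*(-2 - 1*(-5))) = -50*(-7 + 9*(-2 + 5)) = -50*(-7 + 9*3) = -50*(-7 + 27) = -50*20 = -1000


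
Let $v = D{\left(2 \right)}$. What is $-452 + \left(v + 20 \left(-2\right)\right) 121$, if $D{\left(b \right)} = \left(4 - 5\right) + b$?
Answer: $-5171$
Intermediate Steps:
$D{\left(b \right)} = -1 + b$
$v = 1$ ($v = -1 + 2 = 1$)
$-452 + \left(v + 20 \left(-2\right)\right) 121 = -452 + \left(1 + 20 \left(-2\right)\right) 121 = -452 + \left(1 - 40\right) 121 = -452 - 4719 = -5171$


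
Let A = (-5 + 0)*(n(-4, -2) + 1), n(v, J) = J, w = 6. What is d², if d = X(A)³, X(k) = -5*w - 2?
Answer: 1073741824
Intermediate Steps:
A = 5 (A = (-5 + 0)*(-2 + 1) = -5*(-1) = 5)
X(k) = -32 (X(k) = -5*6 - 2 = -30 - 2 = -32)
d = -32768 (d = (-32)³ = -32768)
d² = (-32768)² = 1073741824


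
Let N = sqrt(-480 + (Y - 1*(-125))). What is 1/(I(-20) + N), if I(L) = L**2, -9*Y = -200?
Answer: 720/288599 - 3*I*sqrt(2995)/1442995 ≈ 0.0024948 - 0.00011378*I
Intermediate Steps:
Y = 200/9 (Y = -1/9*(-200) = 200/9 ≈ 22.222)
N = I*sqrt(2995)/3 (N = sqrt(-480 + (200/9 - 1*(-125))) = sqrt(-480 + (200/9 + 125)) = sqrt(-480 + 1325/9) = sqrt(-2995/9) = I*sqrt(2995)/3 ≈ 18.242*I)
1/(I(-20) + N) = 1/((-20)**2 + I*sqrt(2995)/3) = 1/(400 + I*sqrt(2995)/3)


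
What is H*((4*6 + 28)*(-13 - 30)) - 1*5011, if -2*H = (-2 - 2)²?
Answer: 12877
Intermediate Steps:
H = -8 (H = -(-2 - 2)²/2 = -½*(-4)² = -½*16 = -8)
H*((4*6 + 28)*(-13 - 30)) - 1*5011 = -8*(4*6 + 28)*(-13 - 30) - 1*5011 = -8*(24 + 28)*(-43) - 5011 = -416*(-43) - 5011 = -8*(-2236) - 5011 = 17888 - 5011 = 12877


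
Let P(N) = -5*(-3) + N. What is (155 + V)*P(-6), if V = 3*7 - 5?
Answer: 1539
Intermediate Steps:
P(N) = 15 + N
V = 16 (V = 21 - 5 = 16)
(155 + V)*P(-6) = (155 + 16)*(15 - 6) = 171*9 = 1539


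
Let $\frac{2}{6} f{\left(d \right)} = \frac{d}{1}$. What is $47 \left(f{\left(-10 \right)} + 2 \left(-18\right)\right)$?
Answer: $-3102$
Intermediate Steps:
$f{\left(d \right)} = 3 d$ ($f{\left(d \right)} = 3 \frac{d}{1} = 3 d 1 = 3 d$)
$47 \left(f{\left(-10 \right)} + 2 \left(-18\right)\right) = 47 \left(3 \left(-10\right) + 2 \left(-18\right)\right) = 47 \left(-30 - 36\right) = 47 \left(-66\right) = -3102$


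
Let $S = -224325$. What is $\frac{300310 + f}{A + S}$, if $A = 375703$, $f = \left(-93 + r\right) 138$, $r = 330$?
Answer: $\frac{166508}{75689} \approx 2.1999$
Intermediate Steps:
$f = 32706$ ($f = \left(-93 + 330\right) 138 = 237 \cdot 138 = 32706$)
$\frac{300310 + f}{A + S} = \frac{300310 + 32706}{375703 - 224325} = \frac{333016}{151378} = 333016 \cdot \frac{1}{151378} = \frac{166508}{75689}$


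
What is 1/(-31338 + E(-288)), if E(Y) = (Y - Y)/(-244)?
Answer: -1/31338 ≈ -3.1910e-5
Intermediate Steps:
E(Y) = 0 (E(Y) = 0*(-1/244) = 0)
1/(-31338 + E(-288)) = 1/(-31338 + 0) = 1/(-31338) = -1/31338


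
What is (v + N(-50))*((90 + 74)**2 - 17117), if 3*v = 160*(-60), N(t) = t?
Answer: -31781750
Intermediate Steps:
v = -3200 (v = (160*(-60))/3 = (1/3)*(-9600) = -3200)
(v + N(-50))*((90 + 74)**2 - 17117) = (-3200 - 50)*((90 + 74)**2 - 17117) = -3250*(164**2 - 17117) = -3250*(26896 - 17117) = -3250*9779 = -31781750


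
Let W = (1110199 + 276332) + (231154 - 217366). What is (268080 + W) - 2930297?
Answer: -1261898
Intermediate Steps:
W = 1400319 (W = 1386531 + 13788 = 1400319)
(268080 + W) - 2930297 = (268080 + 1400319) - 2930297 = 1668399 - 2930297 = -1261898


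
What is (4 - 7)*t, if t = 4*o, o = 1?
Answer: -12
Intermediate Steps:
t = 4 (t = 4*1 = 4)
(4 - 7)*t = (4 - 7)*4 = -3*4 = -12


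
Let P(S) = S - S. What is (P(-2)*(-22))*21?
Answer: 0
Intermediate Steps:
P(S) = 0
(P(-2)*(-22))*21 = (0*(-22))*21 = 0*21 = 0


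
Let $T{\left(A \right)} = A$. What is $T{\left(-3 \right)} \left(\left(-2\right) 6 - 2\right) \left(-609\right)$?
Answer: $-25578$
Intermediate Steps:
$T{\left(-3 \right)} \left(\left(-2\right) 6 - 2\right) \left(-609\right) = - 3 \left(\left(-2\right) 6 - 2\right) \left(-609\right) = - 3 \left(-12 - 2\right) \left(-609\right) = \left(-3\right) \left(-14\right) \left(-609\right) = 42 \left(-609\right) = -25578$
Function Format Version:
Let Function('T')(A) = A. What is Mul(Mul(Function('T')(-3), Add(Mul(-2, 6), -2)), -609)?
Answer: -25578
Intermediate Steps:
Mul(Mul(Function('T')(-3), Add(Mul(-2, 6), -2)), -609) = Mul(Mul(-3, Add(Mul(-2, 6), -2)), -609) = Mul(Mul(-3, Add(-12, -2)), -609) = Mul(Mul(-3, -14), -609) = Mul(42, -609) = -25578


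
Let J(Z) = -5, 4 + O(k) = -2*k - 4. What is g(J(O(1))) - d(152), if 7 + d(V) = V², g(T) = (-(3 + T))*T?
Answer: -23107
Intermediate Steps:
O(k) = -8 - 2*k (O(k) = -4 + (-2*k - 4) = -4 + (-4 - 2*k) = -8 - 2*k)
g(T) = T*(-3 - T) (g(T) = (-3 - T)*T = T*(-3 - T))
d(V) = -7 + V²
g(J(O(1))) - d(152) = -1*(-5)*(3 - 5) - (-7 + 152²) = -1*(-5)*(-2) - (-7 + 23104) = -10 - 1*23097 = -10 - 23097 = -23107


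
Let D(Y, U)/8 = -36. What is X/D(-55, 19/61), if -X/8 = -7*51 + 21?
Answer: -28/3 ≈ -9.3333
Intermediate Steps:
D(Y, U) = -288 (D(Y, U) = 8*(-36) = -288)
X = 2688 (X = -8*(-7*51 + 21) = -8*(-357 + 21) = -8*(-336) = 2688)
X/D(-55, 19/61) = 2688/(-288) = 2688*(-1/288) = -28/3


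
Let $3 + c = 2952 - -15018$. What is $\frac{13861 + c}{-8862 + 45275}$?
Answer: $\frac{31828}{36413} \approx 0.87408$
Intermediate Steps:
$c = 17967$ ($c = -3 + \left(2952 - -15018\right) = -3 + \left(2952 + 15018\right) = -3 + 17970 = 17967$)
$\frac{13861 + c}{-8862 + 45275} = \frac{13861 + 17967}{-8862 + 45275} = \frac{31828}{36413}$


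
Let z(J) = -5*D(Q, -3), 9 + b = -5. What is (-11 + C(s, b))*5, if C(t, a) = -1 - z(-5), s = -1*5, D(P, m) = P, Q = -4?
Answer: -160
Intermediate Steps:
b = -14 (b = -9 - 5 = -14)
z(J) = 20 (z(J) = -5*(-4) = 20)
s = -5
C(t, a) = -21 (C(t, a) = -1 - 1*20 = -1 - 20 = -21)
(-11 + C(s, b))*5 = (-11 - 21)*5 = -32*5 = -160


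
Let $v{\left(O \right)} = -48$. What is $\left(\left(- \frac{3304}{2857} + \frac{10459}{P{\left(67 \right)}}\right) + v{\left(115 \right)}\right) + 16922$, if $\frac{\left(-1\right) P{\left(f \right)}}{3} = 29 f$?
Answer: $\frac{280961225543}{16653453} \approx 16871.0$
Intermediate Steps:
$P{\left(f \right)} = - 87 f$ ($P{\left(f \right)} = - 3 \cdot 29 f = - 87 f$)
$\left(\left(- \frac{3304}{2857} + \frac{10459}{P{\left(67 \right)}}\right) + v{\left(115 \right)}\right) + 16922 = \left(\left(- \frac{3304}{2857} + \frac{10459}{\left(-87\right) 67}\right) - 48\right) + 16922 = \left(\left(\left(-3304\right) \frac{1}{2857} + \frac{10459}{-5829}\right) - 48\right) + 16922 = \left(\left(- \frac{3304}{2857} + 10459 \left(- \frac{1}{5829}\right)\right) - 48\right) + 16922 = \left(\left(- \frac{3304}{2857} - \frac{10459}{5829}\right) - 48\right) + 16922 = \left(- \frac{49140379}{16653453} - 48\right) + 16922 = - \frac{848506123}{16653453} + 16922 = \frac{280961225543}{16653453}$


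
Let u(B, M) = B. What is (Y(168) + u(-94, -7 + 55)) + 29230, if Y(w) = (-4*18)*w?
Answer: 17040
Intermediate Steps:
Y(w) = -72*w
(Y(168) + u(-94, -7 + 55)) + 29230 = (-72*168 - 94) + 29230 = (-12096 - 94) + 29230 = -12190 + 29230 = 17040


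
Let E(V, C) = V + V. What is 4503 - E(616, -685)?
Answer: 3271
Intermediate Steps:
E(V, C) = 2*V
4503 - E(616, -685) = 4503 - 2*616 = 4503 - 1*1232 = 4503 - 1232 = 3271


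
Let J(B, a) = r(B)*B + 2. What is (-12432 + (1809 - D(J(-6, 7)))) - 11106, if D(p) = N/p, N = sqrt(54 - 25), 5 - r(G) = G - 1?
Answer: -21729 + sqrt(29)/70 ≈ -21729.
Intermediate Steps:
r(G) = 6 - G (r(G) = 5 - (G - 1) = 5 - (-1 + G) = 5 + (1 - G) = 6 - G)
J(B, a) = 2 + B*(6 - B) (J(B, a) = (6 - B)*B + 2 = B*(6 - B) + 2 = 2 + B*(6 - B))
N = sqrt(29) ≈ 5.3852
D(p) = sqrt(29)/p
(-12432 + (1809 - D(J(-6, 7)))) - 11106 = (-12432 + (1809 - sqrt(29)/(2 - 1*(-6)*(-6 - 6)))) - 11106 = (-12432 + (1809 - sqrt(29)/(2 - 1*(-6)*(-12)))) - 11106 = (-12432 + (1809 - sqrt(29)/(2 - 72))) - 11106 = (-12432 + (1809 - sqrt(29)/(-70))) - 11106 = (-12432 + (1809 - sqrt(29)*(-1)/70)) - 11106 = (-12432 + (1809 - (-1)*sqrt(29)/70)) - 11106 = (-12432 + (1809 + sqrt(29)/70)) - 11106 = (-10623 + sqrt(29)/70) - 11106 = -21729 + sqrt(29)/70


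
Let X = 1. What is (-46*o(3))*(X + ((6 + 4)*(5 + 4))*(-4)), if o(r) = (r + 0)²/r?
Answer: 49542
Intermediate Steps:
o(r) = r (o(r) = r²/r = r)
(-46*o(3))*(X + ((6 + 4)*(5 + 4))*(-4)) = (-46*3)*(1 + ((6 + 4)*(5 + 4))*(-4)) = -138*(1 + (10*9)*(-4)) = -138*(1 + 90*(-4)) = -138*(1 - 360) = -138*(-359) = 49542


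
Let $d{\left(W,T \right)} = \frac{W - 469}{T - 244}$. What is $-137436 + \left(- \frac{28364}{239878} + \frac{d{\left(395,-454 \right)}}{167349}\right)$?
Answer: $- \frac{962741853664725643}{7005013427139} \approx -1.3744 \cdot 10^{5}$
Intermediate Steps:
$d{\left(W,T \right)} = \frac{-469 + W}{-244 + T}$
$-137436 + \left(- \frac{28364}{239878} + \frac{d{\left(395,-454 \right)}}{167349}\right) = -137436 - \left(\frac{14182}{119939} - \frac{\frac{1}{-244 - 454} \left(-469 + 395\right)}{167349}\right) = -137436 - \left(\frac{14182}{119939} - \frac{1}{-698} \left(-74\right) \frac{1}{167349}\right) = -137436 - \left(\frac{14182}{119939} - \left(- \frac{1}{698}\right) \left(-74\right) \frac{1}{167349}\right) = -137436 + \left(- \frac{14182}{119939} + \frac{37}{349} \cdot \frac{1}{167349}\right) = -137436 + \left(- \frac{14182}{119939} + \frac{37}{58404801}\right) = -137436 - \frac{828292450039}{7005013427139} = - \frac{962741853664725643}{7005013427139}$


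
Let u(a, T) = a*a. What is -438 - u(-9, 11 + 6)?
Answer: -519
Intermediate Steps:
u(a, T) = a²
-438 - u(-9, 11 + 6) = -438 - 1*(-9)² = -438 - 1*81 = -438 - 81 = -519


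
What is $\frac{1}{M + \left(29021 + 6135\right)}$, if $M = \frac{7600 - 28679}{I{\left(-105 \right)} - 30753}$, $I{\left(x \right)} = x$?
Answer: $\frac{30858}{1084864927} \approx 2.8444 \cdot 10^{-5}$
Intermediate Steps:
$M = \frac{21079}{30858}$ ($M = \frac{7600 - 28679}{-105 - 30753} = - \frac{21079}{-30858} = \left(-21079\right) \left(- \frac{1}{30858}\right) = \frac{21079}{30858} \approx 0.6831$)
$\frac{1}{M + \left(29021 + 6135\right)} = \frac{1}{\frac{21079}{30858} + \left(29021 + 6135\right)} = \frac{1}{\frac{21079}{30858} + 35156} = \frac{1}{\frac{1084864927}{30858}} = \frac{30858}{1084864927}$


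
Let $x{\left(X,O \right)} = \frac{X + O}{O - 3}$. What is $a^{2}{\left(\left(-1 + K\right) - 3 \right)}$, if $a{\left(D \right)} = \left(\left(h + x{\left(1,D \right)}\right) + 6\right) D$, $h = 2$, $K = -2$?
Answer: $\frac{23716}{9} \approx 2635.1$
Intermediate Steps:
$x{\left(X,O \right)} = \frac{O + X}{-3 + O}$
$a{\left(D \right)} = D \left(8 + \frac{1 + D}{-3 + D}\right)$ ($a{\left(D \right)} = \left(\left(2 + \frac{D + 1}{-3 + D}\right) + 6\right) D = \left(\left(2 + \frac{1 + D}{-3 + D}\right) + 6\right) D = \left(8 + \frac{1 + D}{-3 + D}\right) D = D \left(8 + \frac{1 + D}{-3 + D}\right)$)
$a^{2}{\left(\left(-1 + K\right) - 3 \right)} = \left(\frac{\left(\left(-1 - 2\right) - 3\right) \left(-23 + 9 \left(\left(-1 - 2\right) - 3\right)\right)}{-3 - 6}\right)^{2} = \left(\frac{\left(-3 - 3\right) \left(-23 + 9 \left(-3 - 3\right)\right)}{-3 - 6}\right)^{2} = \left(- \frac{6 \left(-23 + 9 \left(-6\right)\right)}{-3 - 6}\right)^{2} = \left(- \frac{6 \left(-23 - 54\right)}{-9}\right)^{2} = \left(\left(-6\right) \left(- \frac{1}{9}\right) \left(-77\right)\right)^{2} = \left(- \frac{154}{3}\right)^{2} = \frac{23716}{9}$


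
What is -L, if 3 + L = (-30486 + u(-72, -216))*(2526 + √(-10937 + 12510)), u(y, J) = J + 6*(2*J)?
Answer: 84100647 + 366234*√13 ≈ 8.5421e+7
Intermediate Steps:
u(y, J) = 13*J (u(y, J) = J + 12*J = 13*J)
L = -84100647 - 366234*√13 (L = -3 + (-30486 + 13*(-216))*(2526 + √(-10937 + 12510)) = -3 + (-30486 - 2808)*(2526 + √1573) = -3 - 33294*(2526 + 11*√13) = -3 + (-84100644 - 366234*√13) = -84100647 - 366234*√13 ≈ -8.5421e+7)
-L = -(-84100647 - 366234*√13) = 84100647 + 366234*√13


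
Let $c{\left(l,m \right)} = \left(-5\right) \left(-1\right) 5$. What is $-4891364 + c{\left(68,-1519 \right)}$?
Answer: $-4891339$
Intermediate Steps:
$c{\left(l,m \right)} = 25$ ($c{\left(l,m \right)} = 5 \cdot 5 = 25$)
$-4891364 + c{\left(68,-1519 \right)} = -4891364 + 25 = -4891339$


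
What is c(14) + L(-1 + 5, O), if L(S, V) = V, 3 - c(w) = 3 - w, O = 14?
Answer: 28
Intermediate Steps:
c(w) = w (c(w) = 3 - (3 - w) = 3 + (-3 + w) = w)
c(14) + L(-1 + 5, O) = 14 + 14 = 28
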